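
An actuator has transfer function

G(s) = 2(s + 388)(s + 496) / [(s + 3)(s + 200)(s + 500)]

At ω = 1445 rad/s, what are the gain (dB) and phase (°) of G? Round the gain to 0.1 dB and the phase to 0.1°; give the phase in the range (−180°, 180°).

At s = jω = j1445:
zero (s+388): 388 + j1445 → |·| = √(388²+1445²) = √2238569 ≈ 1496.2, ∠ = arctan(1445/388) ≈ 74.97°
zero (s+496): 496 + j1445 → |·| = √(496²+1445²) = √2334041 ≈ 1527.8, ∠ = arctan(1445/496) ≈ 71.06°
pole (s+3): 3 + j1445 → |·| = √(3²+1445²) = √2088034 ≈ 1445, ∠ = arctan(1445/3) ≈ 89.88°
pole (s+200): 200 + j1445 → |·| = √(200²+1445²) = √2128025 ≈ 1458.8, ∠ = arctan(1445/200) ≈ 82.12°
pole (s+500): 500 + j1445 → |·| = √(500²+1445²) = √2338025 ≈ 1529.1, ∠ = arctan(1445/500) ≈ 70.91°
|G| = 2 · 2.2859e+06 / 3.2233e+09 ≈ 0.0014184
Gain = 20 log₁₀(0.0014184) ≈ -56.96 dB
∠G = 146.03° − 242.91° = -96.88°

-57.0 dB, -96.9°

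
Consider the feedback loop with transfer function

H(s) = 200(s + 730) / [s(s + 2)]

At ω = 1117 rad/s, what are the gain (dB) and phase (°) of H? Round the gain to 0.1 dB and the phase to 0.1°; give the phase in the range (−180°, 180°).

At s = jω = j1117:
zero (s+730): 730 + j1117 → |·| = √(730²+1117²) = √1780589 ≈ 1334.4, ∠ = arctan(1117/730) ≈ 56.83°
pole (s+2): 2 + j1117 → |·| = √(2²+1117²) = √1247693 ≈ 1117, ∠ = arctan(1117/2) ≈ 89.90°
pole at origin: |s| = 1117, ∠ = 90.00° (in denominator)
|H| = 200 · 1334.4 / 1.2477e+06 ≈ 0.2139
Gain = 20 log₁₀(0.2139) ≈ -13.40 dB
∠H = 56.83° − 179.90° = -123.07°

-13.4 dB, -123.1°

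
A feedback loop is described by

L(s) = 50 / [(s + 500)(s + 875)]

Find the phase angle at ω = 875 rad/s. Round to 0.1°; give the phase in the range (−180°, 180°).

At s = jω = j875:
pole (s+500): 500 + j875 → |·| = √(500²+875²) = √1015625 ≈ 1007.8, ∠ = arctan(875/500) ≈ 60.26°
pole (s+875): 875 + j875 → |·| = √(875²+875²) = √1531250 ≈ 1237.4, ∠ = arctan(875/875) ≈ 45.00°
∠L = 0.00° − 105.26° = -105.26°

-105.3°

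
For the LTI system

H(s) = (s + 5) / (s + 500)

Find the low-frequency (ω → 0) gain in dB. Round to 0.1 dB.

-40.0 dB

H(0) = 5 / 500 = 0.01
20 log₁₀(0.01) ≈ -40.00 dB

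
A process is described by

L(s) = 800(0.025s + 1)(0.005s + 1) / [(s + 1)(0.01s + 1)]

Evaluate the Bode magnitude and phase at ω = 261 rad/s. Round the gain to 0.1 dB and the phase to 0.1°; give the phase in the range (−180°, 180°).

At ω = 261 rad/s:
zero (1 + j261·0.025) = 1 + j6.525 → |·| ≈ 6.6012, ∠ ≈ 81.29°
zero (1 + j261·0.005) = 1 + j1.305 → |·| ≈ 1.6441, ∠ ≈ 52.54°
pole (1 + j261·1) = 1 + j261 → |·| ≈ 261, ∠ ≈ 89.78°
pole (1 + j261·0.01) = 1 + j2.61 → |·| ≈ 2.795, ∠ ≈ 69.04°
|L| = 800 · 6.6012 · 1.6441 / (261 · 2.795) ≈ 11.902
Gain = 20 log₁₀(11.902) ≈ 21.51 dB
∠L = (81.29° + 52.54°) − (89.78° + 69.04°) = -24.99°

21.5 dB, -25.0°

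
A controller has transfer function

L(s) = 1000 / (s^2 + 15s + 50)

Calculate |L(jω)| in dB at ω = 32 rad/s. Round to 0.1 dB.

-0.7 dB

Substitute s = j32:
Numerator: 1000 = 1000 + j0
Denominator: (j32)^2 + 15(j32) + 50 = -974 + j480
|N| = √(1000² + 0²) ≈ 1000, ∠N ≈ 0.00°
|D| = √(974² + 480²) ≈ 1085.9, ∠D ≈ 153.77°
|L| = 1000 / 1085.9 ≈ 0.9209
Gain = 20 log₁₀(0.9209) ≈ -0.72 dB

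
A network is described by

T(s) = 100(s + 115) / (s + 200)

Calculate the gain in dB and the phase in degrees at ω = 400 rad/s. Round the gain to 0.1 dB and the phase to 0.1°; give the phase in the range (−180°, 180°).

39.4 dB, 10.5°

At s = jω = j400:
zero (s+115): 115 + j400 → |·| = √(115²+400²) = √173225 ≈ 416.2, ∠ = arctan(400/115) ≈ 73.96°
pole (s+200): 200 + j400 → |·| = √(200²+400²) = √200000 ≈ 447.21, ∠ = arctan(400/200) ≈ 63.43°
|T| = 100 · 416.2 / 447.21 ≈ 93.066
Gain = 20 log₁₀(93.066) ≈ 39.38 dB
∠T = 73.96° − 63.43° = 10.53°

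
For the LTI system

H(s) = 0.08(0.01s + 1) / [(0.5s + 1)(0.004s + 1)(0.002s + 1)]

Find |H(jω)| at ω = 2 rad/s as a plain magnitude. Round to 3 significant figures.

At ω = 2 rad/s:
zero (1 + j2·0.01) = 1 + j0.02 → |·| ≈ 1.0002, ∠ ≈ 1.15°
pole (1 + j2·0.5) = 1 + j1 → |·| ≈ 1.4142, ∠ ≈ 45.00°
pole (1 + j2·0.004) = 1 + j0.008 → |·| ≈ 1, ∠ ≈ 0.46°
pole (1 + j2·0.002) = 1 + j0.004 → |·| ≈ 1, ∠ ≈ 0.23°
|H| = 0.08 · 1.0002 / (1.4142 · 1 · 1) ≈ 0.05658

0.0566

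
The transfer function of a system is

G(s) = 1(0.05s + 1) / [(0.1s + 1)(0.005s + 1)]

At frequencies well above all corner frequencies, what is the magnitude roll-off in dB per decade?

Each pole contributes −20 dB/decade at high frequency; each zero contributes +20 dB/decade.
Net: 1 zero(s) − 2 pole(s) → -20 dB/decade.

-20 dB/decade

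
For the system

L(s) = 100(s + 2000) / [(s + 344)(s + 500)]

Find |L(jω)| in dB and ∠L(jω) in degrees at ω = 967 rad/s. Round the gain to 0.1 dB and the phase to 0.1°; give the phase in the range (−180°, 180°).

At s = jω = j967:
zero (s+2000): 2000 + j967 → |·| = √(2000²+967²) = √4935089 ≈ 2221.5, ∠ = arctan(967/2000) ≈ 25.80°
pole (s+344): 344 + j967 → |·| = √(344²+967²) = √1053425 ≈ 1026.4, ∠ = arctan(967/344) ≈ 70.42°
pole (s+500): 500 + j967 → |·| = √(500²+967²) = √1185089 ≈ 1088.6, ∠ = arctan(967/500) ≈ 62.66°
|L| = 100 · 2221.5 / 1.1173e+06 ≈ 0.19883
Gain = 20 log₁₀(0.19883) ≈ -14.03 dB
∠L = 25.80° − 133.08° = -107.28°

-14.0 dB, -107.3°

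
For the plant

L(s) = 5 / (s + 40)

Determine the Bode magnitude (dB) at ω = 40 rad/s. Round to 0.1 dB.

-21.1 dB

At s = jω = j40:
pole (s+40): 40 + j40 → |·| = √(40²+40²) = √3200 ≈ 56.569, ∠ = arctan(40/40) ≈ 45.00°
|L| = 5 / 56.569 ≈ 0.088388
Gain = 20 log₁₀(0.088388) ≈ -21.07 dB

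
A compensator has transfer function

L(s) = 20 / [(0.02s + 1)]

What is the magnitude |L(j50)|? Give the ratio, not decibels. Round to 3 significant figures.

14.1

At ω = 50 rad/s:
pole (1 + j50·0.02) = 1 + j1 → |·| ≈ 1.4142, ∠ ≈ 45.00°
|L| = 20 · 1 / (1.4142) ≈ 14.142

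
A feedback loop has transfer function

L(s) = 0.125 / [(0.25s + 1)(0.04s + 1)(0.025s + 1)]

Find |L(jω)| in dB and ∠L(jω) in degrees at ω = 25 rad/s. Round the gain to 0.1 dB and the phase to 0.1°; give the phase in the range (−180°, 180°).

At ω = 25 rad/s:
pole (1 + j25·0.25) = 1 + j6.25 → |·| ≈ 6.3295, ∠ ≈ 80.91°
pole (1 + j25·0.04) = 1 + j1 → |·| ≈ 1.4142, ∠ ≈ 45.00°
pole (1 + j25·0.025) = 1 + j0.625 → |·| ≈ 1.1792, ∠ ≈ 32.01°
|L| = 0.125 · 1 / (6.3295 · 1.4142 · 1.1792) ≈ 0.011842
Gain = 20 log₁₀(0.011842) ≈ -38.53 dB
∠L = (0°) − (80.91° + 45.00° + 32.01°) = -157.92°

-38.5 dB, -157.9°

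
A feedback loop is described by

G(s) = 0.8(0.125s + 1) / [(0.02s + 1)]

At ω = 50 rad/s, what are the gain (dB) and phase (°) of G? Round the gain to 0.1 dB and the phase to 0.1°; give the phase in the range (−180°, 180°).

11.1 dB, 35.9°

At ω = 50 rad/s:
zero (1 + j50·0.125) = 1 + j6.25 → |·| ≈ 6.3295, ∠ ≈ 80.91°
pole (1 + j50·0.02) = 1 + j1 → |·| ≈ 1.4142, ∠ ≈ 45.00°
|G| = 0.8 · 6.3295 / (1.4142) ≈ 3.5805
Gain = 20 log₁₀(3.5805) ≈ 11.08 dB
∠G = (80.91°) − (45.00°) = 35.91°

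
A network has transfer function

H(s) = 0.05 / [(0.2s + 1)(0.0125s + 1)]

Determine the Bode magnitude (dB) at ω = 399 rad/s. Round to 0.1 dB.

At ω = 399 rad/s:
pole (1 + j399·0.2) = 1 + j79.8 → |·| ≈ 79.806, ∠ ≈ 89.28°
pole (1 + j399·0.0125) = 1 + j4.9875 → |·| ≈ 5.0868, ∠ ≈ 78.66°
|H| = 0.05 · 1 / (79.806 · 5.0868) ≈ 0.00012317
Gain = 20 log₁₀(0.00012317) ≈ -78.19 dB

-78.2 dB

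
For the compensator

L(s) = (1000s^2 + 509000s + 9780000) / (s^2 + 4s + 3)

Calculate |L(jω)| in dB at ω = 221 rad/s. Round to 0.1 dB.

67.7 dB

Substitute s = j221:
Numerator: 1000(j221)^2 + 509000(j221) + 9780000 = -39061000 + j112489000
Denominator: (j221)^2 + 4(j221) + 3 = -48838 + j884
|N| = √(39061000² + 112489000²) ≈ 1.1908e+08, ∠N ≈ 109.15°
|D| = √(48838² + 884²) ≈ 48846, ∠D ≈ 178.96°
|L| = 1.1908e+08 / 48846 ≈ 2437.9
Gain = 20 log₁₀(2437.9) ≈ 67.74 dB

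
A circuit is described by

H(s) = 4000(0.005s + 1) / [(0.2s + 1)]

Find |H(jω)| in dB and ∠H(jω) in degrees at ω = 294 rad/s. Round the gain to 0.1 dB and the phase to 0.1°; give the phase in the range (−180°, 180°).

41.7 dB, -33.3°

At ω = 294 rad/s:
zero (1 + j294·0.005) = 1 + j1.47 → |·| ≈ 1.7779, ∠ ≈ 55.77°
pole (1 + j294·0.2) = 1 + j58.8 → |·| ≈ 58.809, ∠ ≈ 89.03°
|H| = 4000 · 1.7779 / (58.809) ≈ 120.93
Gain = 20 log₁₀(120.93) ≈ 41.65 dB
∠H = (55.77°) − (89.03°) = -33.26°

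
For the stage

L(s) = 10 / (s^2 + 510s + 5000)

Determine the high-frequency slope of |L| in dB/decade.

-40 dB/decade

Each pole contributes −20 dB/decade at high frequency; each zero contributes +20 dB/decade.
Net: 0 zero(s) − 2 pole(s) → -40 dB/decade.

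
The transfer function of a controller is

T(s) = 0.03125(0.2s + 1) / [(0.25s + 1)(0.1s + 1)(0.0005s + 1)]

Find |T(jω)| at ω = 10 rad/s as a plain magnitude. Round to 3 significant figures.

0.0184

At ω = 10 rad/s:
zero (1 + j10·0.2) = 1 + j2 → |·| ≈ 2.2361, ∠ ≈ 63.43°
pole (1 + j10·0.25) = 1 + j2.5 → |·| ≈ 2.6926, ∠ ≈ 68.20°
pole (1 + j10·0.1) = 1 + j1 → |·| ≈ 1.4142, ∠ ≈ 45.00°
pole (1 + j10·0.0005) = 1 + j0.005 → |·| ≈ 1, ∠ ≈ 0.29°
|T| = 0.03125 · 2.2361 / (2.6926 · 1.4142 · 1) ≈ 0.018351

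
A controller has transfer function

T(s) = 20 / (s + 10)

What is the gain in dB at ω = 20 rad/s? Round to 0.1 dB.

-1.0 dB

Substitute s = j20:
Numerator: 20 = 20 + j0
Denominator: (j20) + 10 = 10 + j20
|N| = √(20² + 0²) ≈ 20, ∠N ≈ 0.00°
|D| = √(10² + 20²) ≈ 22.361, ∠D ≈ 63.43°
|T| = 20 / 22.361 ≈ 0.89441
Gain = 20 log₁₀(0.89441) ≈ -0.97 dB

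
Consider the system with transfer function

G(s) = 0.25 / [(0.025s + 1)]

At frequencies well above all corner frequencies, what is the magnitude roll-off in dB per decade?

-20 dB/decade

Each pole contributes −20 dB/decade at high frequency; each zero contributes +20 dB/decade.
Net: 0 zero(s) − 1 pole(s) → -20 dB/decade.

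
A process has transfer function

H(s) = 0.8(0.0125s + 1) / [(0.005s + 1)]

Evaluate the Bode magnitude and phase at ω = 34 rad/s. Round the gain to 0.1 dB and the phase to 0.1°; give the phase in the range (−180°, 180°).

-1.3 dB, 13.4°

At ω = 34 rad/s:
zero (1 + j34·0.0125) = 1 + j0.425 → |·| ≈ 1.0866, ∠ ≈ 23.03°
pole (1 + j34·0.005) = 1 + j0.17 → |·| ≈ 1.0143, ∠ ≈ 9.65°
|H| = 0.8 · 1.0866 / (1.0143) ≈ 0.85702
Gain = 20 log₁₀(0.85702) ≈ -1.34 dB
∠H = (23.03°) − (9.65°) = 13.38°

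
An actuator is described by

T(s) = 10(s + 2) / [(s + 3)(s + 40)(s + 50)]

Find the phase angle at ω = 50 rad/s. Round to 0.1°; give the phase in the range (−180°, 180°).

-95.2°

At s = jω = j50:
zero (s+2): 2 + j50 → |·| = √(2²+50²) = √2504 ≈ 50.04, ∠ = arctan(50/2) ≈ 87.71°
pole (s+3): 3 + j50 → |·| = √(3²+50²) = √2509 ≈ 50.09, ∠ = arctan(50/3) ≈ 86.57°
pole (s+40): 40 + j50 → |·| = √(40²+50²) = √4100 ≈ 64.031, ∠ = arctan(50/40) ≈ 51.34°
pole (s+50): 50 + j50 → |·| = √(50²+50²) = √5000 ≈ 70.711, ∠ = arctan(50/50) ≈ 45.00°
∠T = 87.71° − 182.91° = -95.20°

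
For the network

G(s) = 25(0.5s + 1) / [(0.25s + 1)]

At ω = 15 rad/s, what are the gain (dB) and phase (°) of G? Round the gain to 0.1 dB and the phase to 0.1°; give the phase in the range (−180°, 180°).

At ω = 15 rad/s:
zero (1 + j15·0.5) = 1 + j7.5 → |·| ≈ 7.5664, ∠ ≈ 82.41°
pole (1 + j15·0.25) = 1 + j3.75 → |·| ≈ 3.881, ∠ ≈ 75.07°
|G| = 25 · 7.5664 / (3.881) ≈ 48.74
Gain = 20 log₁₀(48.74) ≈ 33.76 dB
∠G = (82.41°) − (75.07°) = 7.34°

33.8 dB, 7.3°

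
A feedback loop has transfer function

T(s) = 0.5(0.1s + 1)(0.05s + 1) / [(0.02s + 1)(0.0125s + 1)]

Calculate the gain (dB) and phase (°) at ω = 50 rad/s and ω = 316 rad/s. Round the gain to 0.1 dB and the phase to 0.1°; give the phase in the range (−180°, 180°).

ω = 50: 12.3 dB, 69.9°; ω = 316: 19.6 dB, 17.8°

At ω = 50 rad/s:
zero (1 + j50·0.1) = 1 + j5 → |·| ≈ 5.099, ∠ ≈ 78.69°
zero (1 + j50·0.05) = 1 + j2.5 → |·| ≈ 2.6926, ∠ ≈ 68.20°
pole (1 + j50·0.02) = 1 + j1 → |·| ≈ 1.4142, ∠ ≈ 45.00°
pole (1 + j50·0.0125) = 1 + j0.625 → |·| ≈ 1.1792, ∠ ≈ 32.01°
|T| = 0.5 · 5.099 · 2.6926 / (1.4142 · 1.1792) ≈ 4.1165
Gain = 20 log₁₀(4.1165) ≈ 12.29 dB
∠T = (78.69° + 68.20°) − (45.00° + 32.01°) = 69.88°

At ω = 316 rad/s:
zero (1 + j316·0.1) = 1 + j31.6 → |·| ≈ 31.616, ∠ ≈ 88.19°
zero (1 + j316·0.05) = 1 + j15.8 → |·| ≈ 15.832, ∠ ≈ 86.38°
pole (1 + j316·0.02) = 1 + j6.32 → |·| ≈ 6.3986, ∠ ≈ 81.01°
pole (1 + j316·0.0125) = 1 + j3.95 → |·| ≈ 4.0746, ∠ ≈ 75.79°
|T| = 0.5 · 31.616 · 15.832 / (6.3986 · 4.0746) ≈ 9.5994
Gain = 20 log₁₀(9.5994) ≈ 19.64 dB
∠T = (88.19° + 86.38°) − (81.01° + 75.79°) = 17.77°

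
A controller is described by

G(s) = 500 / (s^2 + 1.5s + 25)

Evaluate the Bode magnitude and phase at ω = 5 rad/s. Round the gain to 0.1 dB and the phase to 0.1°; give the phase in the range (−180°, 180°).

36.5 dB, -90.0°

At s = jω = j5:
quadratic: (j5)² + 1.5·j5 + 25 = 0 + j7.5 → |·| ≈ 7.5, ∠ ≈ 90.00°
|G| = 500 / 7.5 ≈ 66.667
Gain = 20 log₁₀(66.667) ≈ 36.48 dB
∠G = 0.00° − 90.00° = -90.00°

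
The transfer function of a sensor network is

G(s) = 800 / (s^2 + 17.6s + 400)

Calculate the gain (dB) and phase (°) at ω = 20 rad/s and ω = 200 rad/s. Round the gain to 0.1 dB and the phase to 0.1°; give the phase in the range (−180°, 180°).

At s = jω = j20:
quadratic: (j20)² + 17.6·j20 + 400 = 0 + j352 → |·| ≈ 352, ∠ ≈ 90.00°
|G| = 800 / 352 ≈ 2.2727
Gain = 20 log₁₀(2.2727) ≈ 7.13 dB
∠G = 0.00° − 90.00° = -90.00°

At s = jω = j200:
quadratic: (j200)² + 17.6·j200 + 400 = -39600 + j3520 → |·| ≈ 39756, ∠ ≈ 174.92°
|G| = 800 / 39756 ≈ 0.020123
Gain = 20 log₁₀(0.020123) ≈ -33.93 dB
∠G = 0.00° − 174.92° = -174.92°

ω = 20: 7.1 dB, -90.0°; ω = 200: -33.9 dB, -174.9°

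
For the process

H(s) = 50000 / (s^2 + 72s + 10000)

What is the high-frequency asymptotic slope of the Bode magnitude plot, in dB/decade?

Each pole contributes −20 dB/decade at high frequency; each zero contributes +20 dB/decade.
Net: 0 zero(s) − 2 pole(s) → -40 dB/decade.

-40 dB/decade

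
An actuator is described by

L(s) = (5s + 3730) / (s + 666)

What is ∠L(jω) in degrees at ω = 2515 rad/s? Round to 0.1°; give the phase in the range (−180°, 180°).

-1.7°

Substitute s = j2515:
Numerator: 5(j2515) + 3730 = 3730 + j12575
Denominator: (j2515) + 666 = 666 + j2515
|N| = √(3730² + 12575²) ≈ 13117, ∠N ≈ 73.48°
|D| = √(666² + 2515²) ≈ 2601.7, ∠D ≈ 75.17°
∠L = 73.48° − 75.17° = -1.69°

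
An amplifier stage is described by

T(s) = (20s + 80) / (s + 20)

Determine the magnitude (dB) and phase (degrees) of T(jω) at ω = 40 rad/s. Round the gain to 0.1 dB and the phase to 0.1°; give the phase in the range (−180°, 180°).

Substitute s = j40:
Numerator: 20(j40) + 80 = 80 + j800
Denominator: (j40) + 20 = 20 + j40
|N| = √(80² + 800²) ≈ 803.99, ∠N ≈ 84.29°
|D| = √(20² + 40²) ≈ 44.721, ∠D ≈ 63.43°
|T| = 803.99 / 44.721 ≈ 17.978
Gain = 20 log₁₀(17.978) ≈ 25.09 dB
∠T = 84.29° − 63.43° = 20.86°

25.1 dB, 20.9°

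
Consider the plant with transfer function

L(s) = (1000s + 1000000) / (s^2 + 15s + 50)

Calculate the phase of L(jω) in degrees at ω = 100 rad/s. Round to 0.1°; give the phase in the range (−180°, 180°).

-165.7°

Substitute s = j100:
Numerator: 1000(j100) + 1000000 = 1000000 + j100000
Denominator: (j100)^2 + 15(j100) + 50 = -9950 + j1500
|N| = √(1000000² + 100000²) ≈ 1.005e+06, ∠N ≈ 5.71°
|D| = √(9950² + 1500²) ≈ 10062, ∠D ≈ 171.43°
∠L = 5.71° − 171.43° = -165.72°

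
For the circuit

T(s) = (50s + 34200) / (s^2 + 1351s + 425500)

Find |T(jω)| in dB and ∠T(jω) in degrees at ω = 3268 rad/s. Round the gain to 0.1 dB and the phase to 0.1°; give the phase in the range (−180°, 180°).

Substitute s = j3268:
Numerator: 50(j3268) + 34200 = 34200 + j163400
Denominator: (j3268)^2 + 1351(j3268) + 425500 = -10254324 + j4415068
|N| = √(34200² + 163400²) ≈ 1.6694e+05, ∠N ≈ 78.18°
|D| = √(10254324² + 4415068²) ≈ 1.1164e+07, ∠D ≈ 156.71°
|T| = 1.6694e+05 / 1.1164e+07 ≈ 0.014953
Gain = 20 log₁₀(0.014953) ≈ -36.51 dB
∠T = 78.18° − 156.71° = -78.53°

-36.5 dB, -78.5°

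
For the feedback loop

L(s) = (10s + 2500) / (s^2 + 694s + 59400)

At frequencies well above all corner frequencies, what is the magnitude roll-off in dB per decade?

-20 dB/decade

Each pole contributes −20 dB/decade at high frequency; each zero contributes +20 dB/decade.
Net: 1 zero(s) − 2 pole(s) → -20 dB/decade.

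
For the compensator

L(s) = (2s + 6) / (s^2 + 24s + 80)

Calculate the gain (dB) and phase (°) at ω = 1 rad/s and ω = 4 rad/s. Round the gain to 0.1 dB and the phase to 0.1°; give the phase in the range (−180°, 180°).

Substitute s = j1:
Numerator: 2(j1) + 6 = 6 + j2
Denominator: (j1)^2 + 24(j1) + 80 = 79 + j24
|N| = √(6² + 2²) ≈ 6.3246, ∠N ≈ 18.43°
|D| = √(79² + 24²) ≈ 82.565, ∠D ≈ 16.90°
|L| = 6.3246 / 82.565 ≈ 0.076601
Gain = 20 log₁₀(0.076601) ≈ -22.32 dB
∠L = 18.43° − 16.90° = 1.53°

Substitute s = j4:
Numerator: 2(j4) + 6 = 6 + j8
Denominator: (j4)^2 + 24(j4) + 80 = 64 + j96
|N| = √(6² + 8²) ≈ 10, ∠N ≈ 53.13°
|D| = √(64² + 96²) ≈ 115.38, ∠D ≈ 56.31°
|L| = 10 / 115.38 ≈ 0.08667
Gain = 20 log₁₀(0.08667) ≈ -21.24 dB
∠L = 53.13° − 56.31° = -3.18°

ω = 1: -22.3 dB, 1.5°; ω = 4: -21.2 dB, -3.2°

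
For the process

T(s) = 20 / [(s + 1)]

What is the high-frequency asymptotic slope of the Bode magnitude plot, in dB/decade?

-20 dB/decade

Each pole contributes −20 dB/decade at high frequency; each zero contributes +20 dB/decade.
Net: 0 zero(s) − 1 pole(s) → -20 dB/decade.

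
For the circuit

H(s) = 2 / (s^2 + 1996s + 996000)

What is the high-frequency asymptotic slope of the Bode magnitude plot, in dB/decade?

-40 dB/decade

Each pole contributes −20 dB/decade at high frequency; each zero contributes +20 dB/decade.
Net: 0 zero(s) − 2 pole(s) → -40 dB/decade.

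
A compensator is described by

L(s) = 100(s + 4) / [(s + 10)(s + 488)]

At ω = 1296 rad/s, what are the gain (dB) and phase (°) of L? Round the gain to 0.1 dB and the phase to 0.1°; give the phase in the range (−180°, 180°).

At s = jω = j1296:
zero (s+4): 4 + j1296 → |·| = √(4²+1296²) = √1679632 ≈ 1296, ∠ = arctan(1296/4) ≈ 89.82°
pole (s+10): 10 + j1296 → |·| = √(10²+1296²) = √1679716 ≈ 1296, ∠ = arctan(1296/10) ≈ 89.56°
pole (s+488): 488 + j1296 → |·| = √(488²+1296²) = √1917760 ≈ 1384.8, ∠ = arctan(1296/488) ≈ 69.37°
|L| = 100 · 1296 / 1.7947e+06 ≈ 0.072213
Gain = 20 log₁₀(0.072213) ≈ -22.83 dB
∠L = 89.82° − 158.93° = -69.11°

-22.8 dB, -69.1°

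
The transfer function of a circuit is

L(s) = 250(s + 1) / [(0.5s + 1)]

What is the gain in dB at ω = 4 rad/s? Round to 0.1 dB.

At ω = 4 rad/s:
zero (1 + j4·1) = 1 + j4 → |·| ≈ 4.1231, ∠ ≈ 75.96°
pole (1 + j4·0.5) = 1 + j2 → |·| ≈ 2.2361, ∠ ≈ 63.43°
|L| = 250 · 4.1231 / (2.2361) ≈ 460.97
Gain = 20 log₁₀(460.97) ≈ 53.27 dB

53.3 dB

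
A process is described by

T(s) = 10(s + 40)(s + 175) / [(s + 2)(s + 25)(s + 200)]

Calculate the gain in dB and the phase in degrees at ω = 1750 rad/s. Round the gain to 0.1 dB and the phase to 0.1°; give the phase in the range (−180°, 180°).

-44.9 dB, -89.6°

At s = jω = j1750:
zero (s+40): 40 + j1750 → |·| = √(40²+1750²) = √3064100 ≈ 1750.5, ∠ = arctan(1750/40) ≈ 88.69°
zero (s+175): 175 + j1750 → |·| = √(175²+1750²) = √3093125 ≈ 1758.7, ∠ = arctan(1750/175) ≈ 84.29°
pole (s+2): 2 + j1750 → |·| = √(2²+1750²) = √3062504 ≈ 1750, ∠ = arctan(1750/2) ≈ 89.93°
pole (s+25): 25 + j1750 → |·| = √(25²+1750²) = √3063125 ≈ 1750.2, ∠ = arctan(1750/25) ≈ 89.18°
pole (s+200): 200 + j1750 → |·| = √(200²+1750²) = √3102500 ≈ 1761.4, ∠ = arctan(1750/200) ≈ 83.48°
|T| = 10 · 3.0786e+06 / 5.3949e+09 ≈ 0.0057065
Gain = 20 log₁₀(0.0057065) ≈ -44.87 dB
∠T = 172.98° − 262.59° = -89.61°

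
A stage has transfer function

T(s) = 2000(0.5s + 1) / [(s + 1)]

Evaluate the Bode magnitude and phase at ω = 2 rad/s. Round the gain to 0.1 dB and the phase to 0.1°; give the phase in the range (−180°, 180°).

62.0 dB, -18.4°

At ω = 2 rad/s:
zero (1 + j2·0.5) = 1 + j1 → |·| ≈ 1.4142, ∠ ≈ 45.00°
pole (1 + j2·1) = 1 + j2 → |·| ≈ 2.2361, ∠ ≈ 63.43°
|T| = 2000 · 1.4142 / (2.2361) ≈ 1264.9
Gain = 20 log₁₀(1264.9) ≈ 62.04 dB
∠T = (45.00°) − (63.43°) = -18.43°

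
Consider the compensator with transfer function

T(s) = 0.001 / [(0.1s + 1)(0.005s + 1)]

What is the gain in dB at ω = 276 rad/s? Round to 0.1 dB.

At ω = 276 rad/s:
pole (1 + j276·0.1) = 1 + j27.6 → |·| ≈ 27.618, ∠ ≈ 87.92°
pole (1 + j276·0.005) = 1 + j1.38 → |·| ≈ 1.7042, ∠ ≈ 54.07°
|T| = 0.001 · 1 / (27.618 · 1.7042) ≈ 2.1246e-05
Gain = 20 log₁₀(2.1246e-05) ≈ -93.45 dB

-93.5 dB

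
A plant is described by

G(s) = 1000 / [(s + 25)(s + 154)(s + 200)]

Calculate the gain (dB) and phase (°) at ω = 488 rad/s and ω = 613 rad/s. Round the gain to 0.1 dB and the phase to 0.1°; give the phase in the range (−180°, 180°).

ω = 488: -102.4 dB, 132.7°; ω = 613: -108.0 dB, 124.5°

At s = jω = j488:
pole (s+25): 25 + j488 → |·| = √(25²+488²) = √238769 ≈ 488.64, ∠ = arctan(488/25) ≈ 87.07°
pole (s+154): 154 + j488 → |·| = √(154²+488²) = √261860 ≈ 511.72, ∠ = arctan(488/154) ≈ 72.49°
pole (s+200): 200 + j488 → |·| = √(200²+488²) = √278144 ≈ 527.39, ∠ = arctan(488/200) ≈ 67.71°
|G| = 1000 / 1.3187e+08 ≈ 7.5832e-06
Gain = 20 log₁₀(7.5832e-06) ≈ -102.40 dB
∠G = 0.00° − 227.27° = -227.27° ≡ 132.73° (principal value)

At s = jω = j613:
pole (s+25): 25 + j613 → |·| = √(25²+613²) = √376394 ≈ 613.51, ∠ = arctan(613/25) ≈ 87.66°
pole (s+154): 154 + j613 → |·| = √(154²+613²) = √399485 ≈ 632.05, ∠ = arctan(613/154) ≈ 75.90°
pole (s+200): 200 + j613 → |·| = √(200²+613²) = √415769 ≈ 644.8, ∠ = arctan(613/200) ≈ 71.93°
|G| = 1000 / 2.5003e+08 ≈ 3.9995e-06
Gain = 20 log₁₀(3.9995e-06) ≈ -107.96 dB
∠G = 0.00° − 235.49° = -235.49° ≡ 124.51° (principal value)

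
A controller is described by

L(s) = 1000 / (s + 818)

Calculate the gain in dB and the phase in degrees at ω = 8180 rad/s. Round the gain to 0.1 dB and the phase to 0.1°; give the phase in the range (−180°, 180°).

At s = jω = j8180:
pole (s+818): 818 + j8180 → |·| = √(818²+8180²) = √67581524 ≈ 8220.8, ∠ = arctan(8180/818) ≈ 84.29°
|L| = 1000 / 8220.8 ≈ 0.12164
Gain = 20 log₁₀(0.12164) ≈ -18.30 dB
∠L = 0.00° − 84.29° = -84.29°

-18.3 dB, -84.3°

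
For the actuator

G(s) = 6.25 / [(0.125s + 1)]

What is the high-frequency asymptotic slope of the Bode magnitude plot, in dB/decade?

-20 dB/decade

Each pole contributes −20 dB/decade at high frequency; each zero contributes +20 dB/decade.
Net: 0 zero(s) − 1 pole(s) → -20 dB/decade.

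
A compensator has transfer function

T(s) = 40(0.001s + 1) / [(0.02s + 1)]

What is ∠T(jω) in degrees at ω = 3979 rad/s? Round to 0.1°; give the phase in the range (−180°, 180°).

-13.4°

At ω = 3979 rad/s:
zero (1 + j3979·0.001) = 1 + j3.979 → |·| ≈ 4.1027, ∠ ≈ 75.89°
pole (1 + j3979·0.02) = 1 + j79.58 → |·| ≈ 79.586, ∠ ≈ 89.28°
∠T = (75.89°) − (89.28°) = -13.39°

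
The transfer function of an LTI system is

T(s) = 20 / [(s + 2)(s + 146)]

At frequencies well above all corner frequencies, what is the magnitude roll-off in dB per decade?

Each pole contributes −20 dB/decade at high frequency; each zero contributes +20 dB/decade.
Net: 0 zero(s) − 2 pole(s) → -40 dB/decade.

-40 dB/decade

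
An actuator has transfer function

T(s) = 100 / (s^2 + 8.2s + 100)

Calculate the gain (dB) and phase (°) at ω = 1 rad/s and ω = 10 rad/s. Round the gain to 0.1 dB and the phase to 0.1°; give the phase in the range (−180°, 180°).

ω = 1: 0.1 dB, -4.7°; ω = 10: 1.7 dB, -90.0°

At s = jω = j1:
quadratic: (j1)² + 8.2·j1 + 100 = 99 + j8.2 → |·| ≈ 99.339, ∠ ≈ 4.73°
|T| = 100 / 99.339 ≈ 1.0067
Gain = 20 log₁₀(1.0067) ≈ 0.06 dB
∠T = 0.00° − 4.73° = -4.73°

At s = jω = j10:
quadratic: (j10)² + 8.2·j10 + 100 = 0 + j82 → |·| ≈ 82, ∠ ≈ 90.00°
|T| = 100 / 82 ≈ 1.2195
Gain = 20 log₁₀(1.2195) ≈ 1.72 dB
∠T = 0.00° − 90.00° = -90.00°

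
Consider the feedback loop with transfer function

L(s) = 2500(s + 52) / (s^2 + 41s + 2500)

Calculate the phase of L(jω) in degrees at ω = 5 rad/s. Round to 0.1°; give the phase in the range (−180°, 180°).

0.8°

At s = jω = j5:
zero (s+52): 52 + j5 → |·| = √(52²+5²) = √2729 ≈ 52.24, ∠ = arctan(5/52) ≈ 5.49°
quadratic: (j5)² + 41·j5 + 2500 = 2475 + j205 → |·| ≈ 2483.5, ∠ ≈ 4.73°
∠L = 5.49° − 4.73° = 0.76°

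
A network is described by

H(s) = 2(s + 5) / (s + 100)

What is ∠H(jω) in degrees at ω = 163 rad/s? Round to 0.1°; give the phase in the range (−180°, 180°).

29.8°

At s = jω = j163:
zero (s+5): 5 + j163 → |·| = √(5²+163²) = √26594 ≈ 163.08, ∠ = arctan(163/5) ≈ 88.24°
pole (s+100): 100 + j163 → |·| = √(100²+163²) = √36569 ≈ 191.23, ∠ = arctan(163/100) ≈ 58.47°
∠H = 88.24° − 58.47° = 29.77°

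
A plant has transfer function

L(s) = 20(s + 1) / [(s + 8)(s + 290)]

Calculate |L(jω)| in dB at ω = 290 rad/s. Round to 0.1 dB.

At s = jω = j290:
zero (s+1): 1 + j290 → |·| = √(1²+290²) = √84101 ≈ 290, ∠ = arctan(290/1) ≈ 89.80°
pole (s+8): 8 + j290 → |·| = √(8²+290²) = √84164 ≈ 290.11, ∠ = arctan(290/8) ≈ 88.42°
pole (s+290): 290 + j290 → |·| = √(290²+290²) = √168200 ≈ 410.12, ∠ = arctan(290/290) ≈ 45.00°
|L| = 20 · 290 / 1.1898e+05 ≈ 0.048748
Gain = 20 log₁₀(0.048748) ≈ -26.24 dB

-26.2 dB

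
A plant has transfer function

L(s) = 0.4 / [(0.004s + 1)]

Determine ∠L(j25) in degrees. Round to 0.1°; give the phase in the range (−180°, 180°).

-5.7°

At ω = 25 rad/s:
pole (1 + j25·0.004) = 1 + j0.1 → |·| ≈ 1.005, ∠ ≈ 5.71°
∠L = (0°) − (5.71°) = -5.71°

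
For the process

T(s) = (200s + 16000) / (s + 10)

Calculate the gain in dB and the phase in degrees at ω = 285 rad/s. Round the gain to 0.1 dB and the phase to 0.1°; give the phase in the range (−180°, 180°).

46.3 dB, -13.7°

Substitute s = j285:
Numerator: 200(j285) + 16000 = 16000 + j57000
Denominator: (j285) + 10 = 10 + j285
|N| = √(16000² + 57000²) ≈ 59203, ∠N ≈ 74.32°
|D| = √(10² + 285²) ≈ 285.18, ∠D ≈ 87.99°
|T| = 59203 / 285.18 ≈ 207.6
Gain = 20 log₁₀(207.6) ≈ 46.34 dB
∠T = 74.32° − 87.99° = -13.67°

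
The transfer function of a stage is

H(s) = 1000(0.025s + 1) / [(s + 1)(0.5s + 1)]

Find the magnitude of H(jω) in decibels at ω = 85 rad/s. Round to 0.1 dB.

-3.7 dB

At ω = 85 rad/s:
zero (1 + j85·0.025) = 1 + j2.125 → |·| ≈ 2.3485, ∠ ≈ 64.80°
pole (1 + j85·1) = 1 + j85 → |·| ≈ 85.006, ∠ ≈ 89.33°
pole (1 + j85·0.5) = 1 + j42.5 → |·| ≈ 42.512, ∠ ≈ 88.65°
|H| = 1000 · 2.3485 / (85.006 · 42.512) ≈ 0.64987
Gain = 20 log₁₀(0.64987) ≈ -3.74 dB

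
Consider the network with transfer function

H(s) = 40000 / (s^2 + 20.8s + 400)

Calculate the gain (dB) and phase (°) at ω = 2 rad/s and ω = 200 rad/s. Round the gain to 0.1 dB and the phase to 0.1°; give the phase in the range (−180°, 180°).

ω = 2: 40.0 dB, -6.0°; ω = 200: 0.0 dB, -174.0°

At s = jω = j2:
quadratic: (j2)² + 20.8·j2 + 400 = 396 + j41.6 → |·| ≈ 398.18, ∠ ≈ 6.00°
|H| = 40000 / 398.18 ≈ 100.46
Gain = 20 log₁₀(100.46) ≈ 40.04 dB
∠H = 0.00° − 6.00° = -6.00°

At s = jω = j200:
quadratic: (j200)² + 20.8·j200 + 400 = -39600 + j4160 → |·| ≈ 39818, ∠ ≈ 174.00°
|H| = 40000 / 39818 ≈ 1.0046
Gain = 20 log₁₀(1.0046) ≈ 0.04 dB
∠H = 0.00° − 174.00° = -174.00°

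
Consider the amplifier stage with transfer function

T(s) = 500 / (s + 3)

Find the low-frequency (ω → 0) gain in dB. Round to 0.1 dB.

44.4 dB

T(0) = 500 / 3 ≈ 166.67
20 log₁₀(166.67) ≈ 44.44 dB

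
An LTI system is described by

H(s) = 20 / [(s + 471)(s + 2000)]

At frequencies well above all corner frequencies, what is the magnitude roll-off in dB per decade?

Each pole contributes −20 dB/decade at high frequency; each zero contributes +20 dB/decade.
Net: 0 zero(s) − 2 pole(s) → -40 dB/decade.

-40 dB/decade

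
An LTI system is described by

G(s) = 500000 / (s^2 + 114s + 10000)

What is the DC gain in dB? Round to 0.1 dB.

G(0) = 500000 / 10000 = 50
20 log₁₀(50) ≈ 33.98 dB

34.0 dB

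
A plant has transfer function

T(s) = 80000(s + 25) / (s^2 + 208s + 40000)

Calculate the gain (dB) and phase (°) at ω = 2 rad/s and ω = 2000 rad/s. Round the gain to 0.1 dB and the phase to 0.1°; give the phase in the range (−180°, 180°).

ω = 2: 34.0 dB, 4.0°; ω = 2000: 32.1 dB, -84.7°

At s = jω = j2:
zero (s+25): 25 + j2 → |·| = √(25²+2²) = √629 ≈ 25.08, ∠ = arctan(2/25) ≈ 4.57°
quadratic: (j2)² + 208·j2 + 40000 = 39996 + j416 → |·| ≈ 39998, ∠ ≈ 0.60°
|T| = 80000 · 25.08 / 39998 ≈ 50.163
Gain = 20 log₁₀(50.163) ≈ 34.01 dB
∠T = 4.57° − 0.60° = 3.97°

At s = jω = j2000:
zero (s+25): 25 + j2000 → |·| = √(25²+2000²) = √4000625 ≈ 2000.2, ∠ = arctan(2000/25) ≈ 89.28°
quadratic: (j2000)² + 208·j2000 + 40000 = -3960000 + j416000 → |·| ≈ 3.9818e+06, ∠ ≈ 174.00°
|T| = 80000 · 2000.2 / 3.9818e+06 ≈ 40.187
Gain = 20 log₁₀(40.187) ≈ 32.08 dB
∠T = 89.28° − 174.00° = -84.72°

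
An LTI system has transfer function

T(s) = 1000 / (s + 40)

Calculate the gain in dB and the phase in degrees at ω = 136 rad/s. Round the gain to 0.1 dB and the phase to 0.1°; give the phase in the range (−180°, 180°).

At s = jω = j136:
pole (s+40): 40 + j136 → |·| = √(40²+136²) = √20096 ≈ 141.76, ∠ = arctan(136/40) ≈ 73.61°
|T| = 1000 / 141.76 ≈ 7.0542
Gain = 20 log₁₀(7.0542) ≈ 16.97 dB
∠T = 0.00° − 73.61° = -73.61°

17.0 dB, -73.6°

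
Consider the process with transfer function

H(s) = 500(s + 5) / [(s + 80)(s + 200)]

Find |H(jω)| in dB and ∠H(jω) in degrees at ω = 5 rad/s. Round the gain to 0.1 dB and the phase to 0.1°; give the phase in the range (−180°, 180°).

At s = jω = j5:
zero (s+5): 5 + j5 → |·| = √(5²+5²) = √50 ≈ 7.0711, ∠ = arctan(5/5) ≈ 45.00°
pole (s+80): 80 + j5 → |·| = √(80²+5²) = √6425 ≈ 80.156, ∠ = arctan(5/80) ≈ 3.58°
pole (s+200): 200 + j5 → |·| = √(200²+5²) = √40025 ≈ 200.06, ∠ = arctan(5/200) ≈ 1.43°
|H| = 500 · 7.0711 / 16036 ≈ 0.22048
Gain = 20 log₁₀(0.22048) ≈ -13.13 dB
∠H = 45.00° − 5.01° = 39.99°

-13.1 dB, 40.0°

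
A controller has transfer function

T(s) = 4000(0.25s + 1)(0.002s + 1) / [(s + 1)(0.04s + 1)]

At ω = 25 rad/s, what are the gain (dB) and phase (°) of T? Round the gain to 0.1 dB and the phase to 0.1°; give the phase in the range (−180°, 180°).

At ω = 25 rad/s:
zero (1 + j25·0.25) = 1 + j6.25 → |·| ≈ 6.3295, ∠ ≈ 80.91°
zero (1 + j25·0.002) = 1 + j0.05 → |·| ≈ 1.0012, ∠ ≈ 2.86°
pole (1 + j25·1) = 1 + j25 → |·| ≈ 25.02, ∠ ≈ 87.71°
pole (1 + j25·0.04) = 1 + j1 → |·| ≈ 1.4142, ∠ ≈ 45.00°
|T| = 4000 · 6.3295 · 1.0012 / (25.02 · 1.4142) ≈ 716.39
Gain = 20 log₁₀(716.39) ≈ 57.10 dB
∠T = (80.91° + 2.86°) − (87.71° + 45.00°) = -48.94°

57.1 dB, -48.9°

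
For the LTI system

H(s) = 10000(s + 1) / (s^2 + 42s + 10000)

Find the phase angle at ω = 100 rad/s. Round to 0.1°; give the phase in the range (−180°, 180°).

At s = jω = j100:
zero (s+1): 1 + j100 → |·| = √(1²+100²) = √10001 ≈ 100, ∠ = arctan(100/1) ≈ 89.43°
quadratic: (j100)² + 42·j100 + 10000 = 0 + j4200 → |·| ≈ 4200, ∠ ≈ 90.00°
∠H = 89.43° − 90.00° = -0.57°

-0.6°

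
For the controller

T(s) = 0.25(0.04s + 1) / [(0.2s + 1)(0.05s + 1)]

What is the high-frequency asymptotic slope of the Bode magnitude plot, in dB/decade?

Each pole contributes −20 dB/decade at high frequency; each zero contributes +20 dB/decade.
Net: 1 zero(s) − 2 pole(s) → -20 dB/decade.

-20 dB/decade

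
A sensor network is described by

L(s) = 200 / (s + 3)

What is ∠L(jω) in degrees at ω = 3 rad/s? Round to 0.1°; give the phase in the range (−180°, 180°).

-45.0°

At s = jω = j3:
pole (s+3): 3 + j3 → |·| = √(3²+3²) = √18 ≈ 4.2426, ∠ = arctan(3/3) ≈ 45.00°
∠L = 0.00° − 45.00° = -45.00°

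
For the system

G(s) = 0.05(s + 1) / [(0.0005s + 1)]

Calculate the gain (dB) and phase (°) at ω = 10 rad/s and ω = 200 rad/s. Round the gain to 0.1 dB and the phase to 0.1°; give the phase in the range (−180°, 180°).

At ω = 10 rad/s:
zero (1 + j10·1) = 1 + j10 → |·| ≈ 10.05, ∠ ≈ 84.29°
pole (1 + j10·0.0005) = 1 + j0.005 → |·| ≈ 1, ∠ ≈ 0.29°
|G| = 0.05 · 10.05 / (1) ≈ 0.5025
Gain = 20 log₁₀(0.5025) ≈ -5.98 dB
∠G = (84.29°) − (0.29°) = 84.00°

At ω = 200 rad/s:
zero (1 + j200·1) = 1 + j200 → |·| ≈ 200, ∠ ≈ 89.71°
pole (1 + j200·0.0005) = 1 + j0.1 → |·| ≈ 1.005, ∠ ≈ 5.71°
|G| = 0.05 · 200 / (1.005) ≈ 9.9502
Gain = 20 log₁₀(9.9502) ≈ 19.96 dB
∠G = (89.71°) − (5.71°) = 84.00°

ω = 10: -6.0 dB, 84.0°; ω = 200: 20.0 dB, 84.0°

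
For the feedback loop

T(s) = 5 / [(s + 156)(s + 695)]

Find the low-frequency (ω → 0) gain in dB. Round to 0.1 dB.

T(0) = 5 / (156·695) ≈ 4.6117e-05
20 log₁₀(4.6117e-05) ≈ -86.72 dB

-86.7 dB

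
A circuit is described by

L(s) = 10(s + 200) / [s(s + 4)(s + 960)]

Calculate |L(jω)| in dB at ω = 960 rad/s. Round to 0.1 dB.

-102.1 dB

At s = jω = j960:
zero (s+200): 200 + j960 → |·| = √(200²+960²) = √961600 ≈ 980.61, ∠ = arctan(960/200) ≈ 78.23°
pole (s+4): 4 + j960 → |·| = √(4²+960²) = √921616 ≈ 960.01, ∠ = arctan(960/4) ≈ 89.76°
pole (s+960): 960 + j960 → |·| = √(960²+960²) = √1843200 ≈ 1357.6, ∠ = arctan(960/960) ≈ 45.00°
pole at origin: |s| = 960, ∠ = 90.00° (in denominator)
|L| = 10 · 980.61 / 1.2512e+09 ≈ 7.8374e-06
Gain = 20 log₁₀(7.8374e-06) ≈ -102.12 dB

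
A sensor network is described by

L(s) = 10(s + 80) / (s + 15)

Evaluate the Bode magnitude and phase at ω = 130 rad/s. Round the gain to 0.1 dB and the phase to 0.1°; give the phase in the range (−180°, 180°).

At s = jω = j130:
zero (s+80): 80 + j130 → |·| = √(80²+130²) = √23300 ≈ 152.64, ∠ = arctan(130/80) ≈ 58.39°
pole (s+15): 15 + j130 → |·| = √(15²+130²) = √17125 ≈ 130.86, ∠ = arctan(130/15) ≈ 83.42°
|L| = 10 · 152.64 / 130.86 ≈ 11.664
Gain = 20 log₁₀(11.664) ≈ 21.34 dB
∠L = 58.39° − 83.42° = -25.03°

21.3 dB, -25.0°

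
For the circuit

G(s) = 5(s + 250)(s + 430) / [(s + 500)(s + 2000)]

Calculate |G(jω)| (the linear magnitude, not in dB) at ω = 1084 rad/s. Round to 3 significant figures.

2.39

At s = jω = j1084:
zero (s+250): 250 + j1084 → |·| = √(250²+1084²) = √1237556 ≈ 1112.5, ∠ = arctan(1084/250) ≈ 77.01°
zero (s+430): 430 + j1084 → |·| = √(430²+1084²) = √1359956 ≈ 1166.2, ∠ = arctan(1084/430) ≈ 68.36°
pole (s+500): 500 + j1084 → |·| = √(500²+1084²) = √1425056 ≈ 1193.8, ∠ = arctan(1084/500) ≈ 65.24°
pole (s+2000): 2000 + j1084 → |·| = √(2000²+1084²) = √5175056 ≈ 2274.9, ∠ = arctan(1084/2000) ≈ 28.46°
|G| = 5 · 1.2974e+06 / 2.7158e+06 ≈ 2.3886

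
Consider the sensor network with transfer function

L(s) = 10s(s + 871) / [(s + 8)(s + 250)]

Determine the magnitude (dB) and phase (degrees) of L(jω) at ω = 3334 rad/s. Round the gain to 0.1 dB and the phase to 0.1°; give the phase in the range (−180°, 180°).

At s = jω = j3334:
zero (s+871): 871 + j3334 → |·| = √(871²+3334²) = √11874197 ≈ 3445.9, ∠ = arctan(3334/871) ≈ 75.36°
zero at origin: s = j3334 → |·| = 3334, ∠ = 90.00°
pole (s+8): 8 + j3334 → |·| = √(8²+3334²) = √11115620 ≈ 3334, ∠ = arctan(3334/8) ≈ 89.86°
pole (s+250): 250 + j3334 → |·| = √(250²+3334²) = √11178056 ≈ 3343.4, ∠ = arctan(3334/250) ≈ 85.71°
|L| = 10 · 1.1489e+07 / 1.1147e+07 ≈ 10.307
Gain = 20 log₁₀(10.307) ≈ 20.26 dB
∠L = 165.36° − 175.57° = -10.21°

20.3 dB, -10.2°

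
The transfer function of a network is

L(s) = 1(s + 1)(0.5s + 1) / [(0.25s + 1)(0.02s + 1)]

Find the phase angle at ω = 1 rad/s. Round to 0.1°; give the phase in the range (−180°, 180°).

56.4°

At ω = 1 rad/s:
zero (1 + j1·1) = 1 + j1 → |·| ≈ 1.4142, ∠ ≈ 45.00°
zero (1 + j1·0.5) = 1 + j0.5 → |·| ≈ 1.118, ∠ ≈ 26.57°
pole (1 + j1·0.25) = 1 + j0.25 → |·| ≈ 1.0308, ∠ ≈ 14.04°
pole (1 + j1·0.02) = 1 + j0.02 → |·| ≈ 1.0002, ∠ ≈ 1.15°
∠L = (45.00° + 26.57°) − (14.04° + 1.15°) = 56.38°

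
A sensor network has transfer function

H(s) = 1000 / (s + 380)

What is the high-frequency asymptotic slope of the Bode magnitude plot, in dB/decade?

-20 dB/decade

Each pole contributes −20 dB/decade at high frequency; each zero contributes +20 dB/decade.
Net: 0 zero(s) − 1 pole(s) → -20 dB/decade.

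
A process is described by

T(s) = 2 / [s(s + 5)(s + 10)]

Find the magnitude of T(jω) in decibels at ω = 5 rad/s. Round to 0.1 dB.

At s = jω = j5:
pole (s+5): 5 + j5 → |·| = √(5²+5²) = √50 ≈ 7.0711, ∠ = arctan(5/5) ≈ 45.00°
pole (s+10): 10 + j5 → |·| = √(10²+5²) = √125 ≈ 11.18, ∠ = arctan(5/10) ≈ 26.57°
pole at origin: |s| = 5, ∠ = 90.00° (in denominator)
|T| = 2 / 395.27 ≈ 0.0050598
Gain = 20 log₁₀(0.0050598) ≈ -45.92 dB

-45.9 dB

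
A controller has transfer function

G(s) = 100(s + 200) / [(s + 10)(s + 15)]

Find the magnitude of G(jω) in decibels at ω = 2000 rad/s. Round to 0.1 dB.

-26.0 dB

At s = jω = j2000:
zero (s+200): 200 + j2000 → |·| = √(200²+2000²) = √4040000 ≈ 2010, ∠ = arctan(2000/200) ≈ 84.29°
pole (s+10): 10 + j2000 → |·| = √(10²+2000²) = √4000100 ≈ 2000, ∠ = arctan(2000/10) ≈ 89.71°
pole (s+15): 15 + j2000 → |·| = √(15²+2000²) = √4000225 ≈ 2000.1, ∠ = arctan(2000/15) ≈ 89.57°
|G| = 100 · 2010 / 4.0002e+06 ≈ 0.050247
Gain = 20 log₁₀(0.050247) ≈ -25.98 dB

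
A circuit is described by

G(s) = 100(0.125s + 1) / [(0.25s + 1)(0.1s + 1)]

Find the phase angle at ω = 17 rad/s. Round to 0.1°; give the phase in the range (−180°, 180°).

-71.5°

At ω = 17 rad/s:
zero (1 + j17·0.125) = 1 + j2.125 → |·| ≈ 2.3485, ∠ ≈ 64.80°
pole (1 + j17·0.25) = 1 + j4.25 → |·| ≈ 4.3661, ∠ ≈ 76.76°
pole (1 + j17·0.1) = 1 + j1.7 → |·| ≈ 1.9723, ∠ ≈ 59.53°
∠G = (64.80°) − (76.76° + 59.53°) = -71.49°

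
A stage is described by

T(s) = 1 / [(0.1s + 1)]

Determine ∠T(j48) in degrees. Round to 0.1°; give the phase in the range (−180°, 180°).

At ω = 48 rad/s:
pole (1 + j48·0.1) = 1 + j4.8 → |·| ≈ 4.9031, ∠ ≈ 78.23°
∠T = (0°) − (78.23°) = -78.23°

-78.2°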